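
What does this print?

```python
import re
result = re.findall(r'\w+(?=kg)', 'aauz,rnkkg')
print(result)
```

['rnk']

The positive lookaround only admits positions where the adjacent text matches; those characters stay outside the span.
With no groups in the pattern, `findall` gives back each whole match — 1 here.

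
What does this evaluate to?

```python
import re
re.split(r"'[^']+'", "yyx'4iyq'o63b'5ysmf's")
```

['yyx', 'o63b', 's']

Matches to split on: at [3:9] → "'4iyq'"; at [13:20] → "'5ysmf'".
The string is cut at each match, leaving 3 pieces.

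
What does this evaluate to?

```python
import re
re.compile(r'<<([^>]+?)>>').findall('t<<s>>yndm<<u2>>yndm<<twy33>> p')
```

['s', 'u2', 'twy33']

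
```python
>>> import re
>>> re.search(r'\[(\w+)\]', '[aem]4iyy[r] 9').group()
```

`re.search` tries every starting position until one works.
The match spans [0:5] → '[aem]'.
Captured: group 1 = 'aem'.

'[aem]'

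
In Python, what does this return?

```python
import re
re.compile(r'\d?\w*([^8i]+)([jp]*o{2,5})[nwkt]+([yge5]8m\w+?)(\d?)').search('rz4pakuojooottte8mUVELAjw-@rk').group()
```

'rz4pakuojooottte8mU'

The pattern matches optionally a digit, then zero or more of a word character; then one or more of any character except [8i] (captured); then zero or more of one of [jp], then 2 to 5 of a literal 'o' (captured); then one or more of one of [nwkt]; then one of [yge5], then the literal '8m', then one or more of a word character (lazy) (captured); then optionally a digit (captured).
`search` walks the string left to right and returns the first match it finds.
The match spans [0:19] → 'rz4pakuojooottte8mU'.
Captured: group 1 = 'o', group 2 = 'oo', group 3 = 'e8mU', group 4 = ''.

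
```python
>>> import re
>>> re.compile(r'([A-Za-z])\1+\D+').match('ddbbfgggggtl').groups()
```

The backreference `\1` re-matches whatever the first group consumed, character for character.
With `match`, the pattern is implicitly anchored at the beginning.
The match spans [0:12] → 'ddbbfgggggtl'.
Captured: group 1 = 'd'.

('d',)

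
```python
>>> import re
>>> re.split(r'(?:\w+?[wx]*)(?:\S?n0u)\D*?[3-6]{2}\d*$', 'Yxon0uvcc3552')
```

This matches one or more of a word character (lazy), then zero or more of one of [wx] (non-capturing group); then optionally a non-whitespace character, then the literal 'n0u' (non-capturing group); then zero or more of a non-digit (lazy), then exactly 2 of a character in [3-6], then zero or more of a digit; then anchored at the end.
Matches to split on: at [0:13] → 'Yxon0uvcc3552'.
Each match becomes a cut point; 2 segments remain.

['', '']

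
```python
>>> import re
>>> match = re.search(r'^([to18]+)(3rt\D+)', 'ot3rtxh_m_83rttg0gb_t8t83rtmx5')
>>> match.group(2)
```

The match spans [0:10] → 'ot3rtxh_m_'.
Captured: group 1 = 'ot', group 2 = '3rtxh_m_'.

'3rtxh_m_'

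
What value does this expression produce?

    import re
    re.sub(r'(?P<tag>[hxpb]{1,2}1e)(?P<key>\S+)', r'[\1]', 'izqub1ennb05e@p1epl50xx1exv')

The pattern matches 1 to 2 of one of [hxpb], then the literal '1e' (captured as 'tag'); then one or more of a non-whitespace character (captured as 'key').
Matches: at [4:27] → 'b1ennb05e@p1epl50xx1exv'.
`\1` in the replacement pulls in group 1's text for each match.

'izqu[b1e]'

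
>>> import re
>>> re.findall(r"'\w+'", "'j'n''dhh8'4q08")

["'j'", "'dhh8'"]

Scanning left to right: at [0:3] → "'j'"; at [5:11] → "'dhh8'".
Since nothing is captured, `findall` lists the 2 matched substrings directly.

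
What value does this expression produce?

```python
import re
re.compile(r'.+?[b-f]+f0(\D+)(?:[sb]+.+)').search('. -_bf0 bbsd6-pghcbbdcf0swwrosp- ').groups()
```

(' bb',)

The match spans [0:33] → '. -_bf0 bbsd6-pghcbbdcf0swwrosp- '.
Captured: group 1 = ' bb'.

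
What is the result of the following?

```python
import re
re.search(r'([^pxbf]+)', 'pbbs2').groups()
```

This matches one or more of any character except [pxbf] (captured).
`re.search` tries every starting position until one works.
The match spans [3:5] → 's2'.
Captured: group 1 = 's2'.

('s2',)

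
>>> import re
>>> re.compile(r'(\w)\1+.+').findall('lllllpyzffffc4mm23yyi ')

After group 1 captures some text, `\1` only succeeds where that same text appears again.
Walking the string: at [0:22] match 'lllllpyzffffc4mm23yyi ', group 1 = 'l'.
One capturing group, so `findall` returns just the captured substring from the one match — 1 in all.

['l']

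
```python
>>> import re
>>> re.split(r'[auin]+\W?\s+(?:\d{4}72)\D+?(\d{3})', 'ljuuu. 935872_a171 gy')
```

['lj', '171', ' gy']

The pattern matches one or more of one of [auin], then optionally a non-word character, then one or more of whitespace; then exactly 4 of a digit, then the literal '72' (non-capturing group); then one or more of a non-digit (lazy); then exactly 3 of a digit (captured).
Matches to split on: at [2:18] → 'uuu. 935872_a171'.
`re.split` interleaves the captured-group text with the surrounding fragments.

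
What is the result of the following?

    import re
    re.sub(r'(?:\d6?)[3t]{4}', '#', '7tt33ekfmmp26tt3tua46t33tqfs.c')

'#ekfmmp#ua#qfs.c'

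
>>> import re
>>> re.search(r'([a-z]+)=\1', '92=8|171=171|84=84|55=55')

A backreference is literal: `\1` must see the identical characters the first group matched.
Unlike `match`, `search` isn't anchored — it looks for the pattern anywhere in the string.
Here nothing in the string fits, so the call returns None.

None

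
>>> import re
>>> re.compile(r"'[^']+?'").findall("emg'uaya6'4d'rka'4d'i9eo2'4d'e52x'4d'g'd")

["'uaya6'", "'rka'", "'i9eo2'", "'e52x'", "'g'"]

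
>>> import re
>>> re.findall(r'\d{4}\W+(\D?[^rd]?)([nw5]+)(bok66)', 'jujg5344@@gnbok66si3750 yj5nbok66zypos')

[('g', 'n', 'bok66'), ('yj', '5n', 'bok66')]

With 3 capturing groups, `findall` returns a 3-tuple per match.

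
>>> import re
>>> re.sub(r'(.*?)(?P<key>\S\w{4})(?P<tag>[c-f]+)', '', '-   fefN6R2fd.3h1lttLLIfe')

Pattern: zero or more of any character (lazy) (captured); then a non-whitespace character, then exactly 4 of a word character (captured as 'key'); then one or more of a character in [c-f] (captured as 'tag').
Matches: at [0:13] → '-   fefN6R2fd'; at [13:25] → '.3h1lttLLIfe'.
Every occurrence is swapped for ''.

''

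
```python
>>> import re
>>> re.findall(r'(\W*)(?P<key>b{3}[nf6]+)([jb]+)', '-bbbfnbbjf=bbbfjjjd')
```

Multiple groups make `findall` return tuples — one 3-tuple for each match.

[('-', 'bbbfn', 'bbj'), ('=', 'bbbf', 'jjj')]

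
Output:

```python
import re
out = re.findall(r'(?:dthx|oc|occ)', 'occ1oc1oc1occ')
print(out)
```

Alternation isn't longest-match — the leftmost alternative that fits at this position is chosen.
With no groups in the pattern, `findall` gives back each whole match — 4 here.

['oc', 'oc', 'oc', 'oc']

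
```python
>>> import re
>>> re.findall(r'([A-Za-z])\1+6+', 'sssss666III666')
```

After group 1 captures some text, `\1` only succeeds where that same text appears again.
`findall` collects group 1 from each match (2 total).

['s', 'I']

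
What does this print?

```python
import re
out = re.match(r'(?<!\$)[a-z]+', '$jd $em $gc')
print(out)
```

None

Because the assertion is negative and zero-width, positions next to the forbidden text are skipped.
`match` is anchored at position 0; if the pattern doesn't fit there, it returns None.
Here position 0 doesn't satisfy it, so the call returns None.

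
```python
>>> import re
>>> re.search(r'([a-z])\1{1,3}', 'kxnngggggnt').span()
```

The backreference `\1` re-matches whatever the first group consumed, character for character.
`re.search` tries every starting position until one works.
The match spans [2:4] → 'nn'.
Captured: group 1 = 'n'.

(2, 4)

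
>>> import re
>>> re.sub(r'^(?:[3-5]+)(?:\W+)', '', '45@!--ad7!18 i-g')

This matches anchored at the start of the string; then one or more of a character in [3-5] (non-capturing group); then one or more of a non-word character (non-capturing group).
Matches: at [0:6] → '45@!--'.
`sub` substitutes '' at each match site.

'ad7!18 i-g'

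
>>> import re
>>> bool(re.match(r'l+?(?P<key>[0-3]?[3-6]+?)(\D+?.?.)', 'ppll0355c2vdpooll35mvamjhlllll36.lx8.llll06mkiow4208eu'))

`match` is anchored at position 0; if the pattern doesn't fit there, it returns None.
Here position 0 doesn't satisfy it, so the call returns None, and `bool(None)` is False.

False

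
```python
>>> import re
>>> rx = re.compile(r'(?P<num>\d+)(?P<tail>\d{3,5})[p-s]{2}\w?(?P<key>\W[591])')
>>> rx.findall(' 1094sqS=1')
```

Pattern: one or more of a digit (captured as 'num'); then 3 to 5 of a digit (captured as 'tail'); then exactly 2 of a character in [p-s], then optionally a word character; then a non-word character, then one of [591] (captured as 'key').
Matches: at [1:10] match '1094sqS=1', groups = ('1', '094', '=1').
3 groups means the one result is a tuple of 3 captured strings — 1 here.

[('1', '094', '=1')]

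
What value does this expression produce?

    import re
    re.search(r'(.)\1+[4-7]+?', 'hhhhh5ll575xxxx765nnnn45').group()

`\1` has to match the exact text group 1 already captured.
`search` walks the string left to right and returns the first match it finds.
The match spans [0:6] → 'hhhhh5'.
Captured: group 1 = 'h'.

'hhhhh5'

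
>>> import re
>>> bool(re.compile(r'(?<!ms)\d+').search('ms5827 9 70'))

The negative lookaround is zero-width — it rules out positions where the adjacent text would match, without consuming anything.
Unlike `match`, `search` isn't anchored — it looks for the pattern anywhere in the string.
The match spans [3:6] → '827'.

True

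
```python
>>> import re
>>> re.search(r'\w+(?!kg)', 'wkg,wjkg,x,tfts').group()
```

'wkg'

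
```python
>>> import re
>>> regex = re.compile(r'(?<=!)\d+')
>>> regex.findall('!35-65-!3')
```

['35', '3']

The positive lookaround only admits positions where the adjacent text matches; those characters stay outside the span.
Scanning left to right: at [1:3] → '35'; at [8:9] → '3'.
`findall` yields the raw match text (2 of them) because the pattern has no groups.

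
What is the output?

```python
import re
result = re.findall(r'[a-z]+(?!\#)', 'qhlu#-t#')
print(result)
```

['qhl']

`(?!…)`/`(?<!…)` only lets a position through if the neighbouring text does NOT match; no characters are consumed.
Scanning left to right: at [0:3] → 'qhl'.
With no groups in the pattern, `findall` gives back each whole match — 1 here.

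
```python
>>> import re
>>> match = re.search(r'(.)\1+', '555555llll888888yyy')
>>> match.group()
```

'555555'

After group 1 captures some text, `\1` only succeeds where that same text appears again.
`re.search` tries every starting position until one works.
The match spans [0:6] → '555555'.
Captured: group 1 = '5'.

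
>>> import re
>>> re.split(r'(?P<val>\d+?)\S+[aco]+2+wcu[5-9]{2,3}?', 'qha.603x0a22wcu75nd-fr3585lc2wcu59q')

A non-greedy quantifier consumes as few characters as it can — just enough that the remainder of the pattern still matches from where it stops; whatever follows it matches normally.
With a capturing group present, the delimiter's captured portion is kept in the result list.

['qha.', '6', 'q']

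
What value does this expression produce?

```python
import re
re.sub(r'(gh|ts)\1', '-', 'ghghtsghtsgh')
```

'-tsghtsgh'

The backreference `\1` re-matches whatever the first group consumed, character for character.
Matches: at [0:4] → 'ghgh'.
Every occurrence is swapped for '-'.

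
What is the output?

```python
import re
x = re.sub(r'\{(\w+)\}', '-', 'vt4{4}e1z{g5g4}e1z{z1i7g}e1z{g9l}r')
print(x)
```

vt4-e1z-e1z-e1z-r

Matches: at [3:6] → '{4}'; at [9:15] → '{g5g4}'; at [18:25] → '{z1i7g}'; at [28:33] → '{g9l}'.
Each match is replaced by '-'.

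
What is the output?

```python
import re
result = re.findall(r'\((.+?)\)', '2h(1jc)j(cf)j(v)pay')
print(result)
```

['1jc', 'cf', 'v']

With the lazy modifier that quantifier settles for the fewest repetitions that let the rest of the pattern succeed (the atoms after it are unaffected and can still be greedy).
Walking the string: at [2:7] match '(1jc)', group 1 = '1jc'; at [8:12] match '(cf)', group 1 = 'cf'; at [13:16] match '(v)', group 1 = 'v'.
`findall` collects group 1 from each match (3 total).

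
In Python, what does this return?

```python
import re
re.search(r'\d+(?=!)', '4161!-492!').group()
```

'4161'

Because the assertion is zero-width, the text it checks is not consumed and won't appear in the result.
`re.search` tries every starting position until one works.
The match spans [0:4] → '4161'.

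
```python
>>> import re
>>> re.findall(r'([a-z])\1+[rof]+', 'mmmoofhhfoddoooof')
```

`\1` is not a pattern — it's the concrete string captured by group 1, re-applied verbatim.
Walking the string: at [0:6] match 'mmmoof', group 1 = 'm'; at [6:10] match 'hhfo', group 1 = 'h'; at [10:17] match 'ddoooof', group 1 = 'd'.
With a single group, `findall` returns only what that group captured — 3 items.

['m', 'h', 'd']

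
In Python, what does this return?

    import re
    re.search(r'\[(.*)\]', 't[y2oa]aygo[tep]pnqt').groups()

('y2oa]aygo[tep',)

`re.search` scans for the first position where the pattern succeeds.
The match spans [1:16] → '[y2oa]aygo[tep]'.
Captured: group 1 = 'y2oa]aygo[tep'.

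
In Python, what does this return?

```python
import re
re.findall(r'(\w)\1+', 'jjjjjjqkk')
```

`\1` has to match the exact text group 1 already captured.
Matches: at [0:6] match 'jjjjjj', group 1 = 'j'; at [7:9] match 'kk', group 1 = 'k'.
With a single group, `findall` returns only what that group captured — 2 items.

['j', 'k']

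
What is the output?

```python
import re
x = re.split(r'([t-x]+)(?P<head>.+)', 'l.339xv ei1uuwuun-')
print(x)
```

['l.339', 'xv', ' ei1uuwuun-', '']

`re.split` interleaves the captured-group text with the surrounding fragments.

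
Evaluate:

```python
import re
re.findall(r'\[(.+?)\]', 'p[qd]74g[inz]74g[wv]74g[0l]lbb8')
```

The `?` after the quantifier makes it lazy — it takes as little as possible before letting the rest of the pattern try.
With a single group, `findall` returns only what that group captured — 4 items.

['qd', 'inz', 'wv', '0l']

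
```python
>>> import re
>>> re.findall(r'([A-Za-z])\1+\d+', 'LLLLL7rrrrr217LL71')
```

['L', 'r', 'L']

The backreference `\1` re-matches whatever the first group consumed, character for character.
Matches: at [0:6] match 'LLLLL7', group 1 = 'L'; at [6:14] match 'rrrrr217', group 1 = 'r'; at [14:18] match 'LL71', group 1 = 'L'.
One capturing group, so `findall` returns just the captured substring from each match — 3 in all.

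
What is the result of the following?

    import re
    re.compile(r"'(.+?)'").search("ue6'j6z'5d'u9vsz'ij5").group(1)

'j6z'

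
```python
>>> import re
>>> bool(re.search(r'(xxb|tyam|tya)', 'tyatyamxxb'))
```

Unlike `match`, `search` isn't anchored — it looks for the pattern anywhere in the string.
The match spans [0:3] → 'tya'.
Captured: group 1 = 'tya'.

True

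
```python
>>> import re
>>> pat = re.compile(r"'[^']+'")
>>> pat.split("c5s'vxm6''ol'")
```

['c5s', '', '']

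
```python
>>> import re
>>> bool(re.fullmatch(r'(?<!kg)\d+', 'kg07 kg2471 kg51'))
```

For `fullmatch`, every character of the input must be accounted for by the pattern.
Here the pattern can't cover the whole string, so the call returns None, and `bool(None)` is False.

False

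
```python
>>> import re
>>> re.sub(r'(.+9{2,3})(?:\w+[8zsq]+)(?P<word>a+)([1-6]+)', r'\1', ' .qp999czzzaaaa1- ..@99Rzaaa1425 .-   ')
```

' .qp999czzzaaaa1- ..@99 .-   '

This matches one or more of any character, then 2 to 3 of the literal '9' (captured); then one or more of a word character, then one or more of one of [8zsq] (non-capturing group); then one or more of a literal 'a' (captured as 'word'); then one or more of a character in [1-6] (captured).
Matches: at [0:32] → ' .qp999czzzaaaa1- ..@99Rzaaa1425'.
Each match is replaced using the text its own group 1 captured.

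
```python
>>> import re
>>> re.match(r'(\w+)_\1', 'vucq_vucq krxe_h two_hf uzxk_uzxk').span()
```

(0, 9)

After group 1 captures some text, `\1` only succeeds where that same text appears again.
`re.match` won't scan ahead — the pattern has to work from the very first character.
The match spans [0:9] → 'vucq_vucq'.
Captured: group 1 = 'vucq'.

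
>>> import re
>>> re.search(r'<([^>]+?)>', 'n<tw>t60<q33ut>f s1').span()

(1, 5)

The match spans [1:5] → '<tw>'.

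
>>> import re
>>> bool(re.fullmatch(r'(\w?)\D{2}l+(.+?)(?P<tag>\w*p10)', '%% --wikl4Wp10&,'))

The pattern matches optionally a word character (captured); then exactly 2 of a non-digit, then one or more of the literal 'l'; then one or more of any character (lazy) (captured); then zero or more of a word character, then the literal 'p10' (captured as 'tag').
`re.fullmatch` requires the pattern to consume the entire string.
Here there's no way to consume every character, so the call returns None, and `bool(None)` is False.

False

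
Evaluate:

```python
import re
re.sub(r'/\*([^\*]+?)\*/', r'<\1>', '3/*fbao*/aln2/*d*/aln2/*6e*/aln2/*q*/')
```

'3<fbao>aln2<d>aln2<6e>aln2<q>'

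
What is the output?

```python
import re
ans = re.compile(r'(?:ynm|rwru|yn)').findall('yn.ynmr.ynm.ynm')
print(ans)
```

['yn', 'ynm', 'ynm', 'ynm']

Branches in `(...|...)` are attempted left-to-right; the first branch that allows the whole pattern to succeed is taken.
Matches: at [0:2] → 'yn'; at [3:6] → 'ynm'; at [8:11] → 'ynm'; at [12:15] → 'ynm'.
With no groups in the pattern, `findall` gives back each whole match — 4 here.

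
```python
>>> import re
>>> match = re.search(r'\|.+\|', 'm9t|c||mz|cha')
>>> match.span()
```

(3, 10)

The match spans [3:10] → '|c||mz|'.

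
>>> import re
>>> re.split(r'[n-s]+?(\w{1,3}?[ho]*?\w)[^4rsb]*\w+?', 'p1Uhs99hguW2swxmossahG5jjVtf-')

['', '1U', '99hguW2', 'wx', '', 'ah', '-']

`re.split` interleaves the captured-group text with the surrounding fragments.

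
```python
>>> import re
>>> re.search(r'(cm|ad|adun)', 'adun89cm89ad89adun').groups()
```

('ad',)

Alternation tries branches left to right and keeps the first one that lets the overall match succeed at that position.
`re.search` tries every starting position until one works.
The match spans [0:2] → 'ad'.
Captured: group 1 = 'ad'.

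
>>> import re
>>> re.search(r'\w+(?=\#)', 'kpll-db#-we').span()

(5, 7)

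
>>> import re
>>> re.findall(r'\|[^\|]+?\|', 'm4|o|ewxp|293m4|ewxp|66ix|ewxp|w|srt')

['|o|', '|293m4|', '|66ix|', '|w|']

`findall` yields the raw match text (4 of them) because the pattern has no groups.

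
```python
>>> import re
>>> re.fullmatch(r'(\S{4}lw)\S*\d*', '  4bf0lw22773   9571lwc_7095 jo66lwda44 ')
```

None

The pattern matches exactly 4 of a non-whitespace character, then the literal 'lw' (captured); then zero or more of a non-whitespace character, then zero or more of a digit.
For `fullmatch`, every character of the input must be accounted for by the pattern.
Here the string isn't matched end-to-end, so the call returns None.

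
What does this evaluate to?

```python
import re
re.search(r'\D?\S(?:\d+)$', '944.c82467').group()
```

'.c82467'

Pattern: optionally a non-digit, then a non-whitespace character; then one or more of a digit (non-capturing group); then anchored at the end.
`search` walks the string left to right and returns the first match it finds.
The match spans [3:10] → '.c82467'.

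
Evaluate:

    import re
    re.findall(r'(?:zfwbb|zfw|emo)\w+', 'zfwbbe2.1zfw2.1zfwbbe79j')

['zfwbbe2', 'zfw2', 'zfwbbe79j']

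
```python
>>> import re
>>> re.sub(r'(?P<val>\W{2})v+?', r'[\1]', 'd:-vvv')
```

The `?` after the quantifier makes it lazy — it takes as little as possible before letting the rest of the pattern try.
`\1` in the replacement pulls in group 1's text for each match.

'd[:-]vv'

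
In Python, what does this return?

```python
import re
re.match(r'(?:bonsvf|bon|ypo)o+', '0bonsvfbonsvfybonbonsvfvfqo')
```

`re.match` only tries the pattern at the start of the string.
Here the pattern fails at index 0, so the call returns None.

None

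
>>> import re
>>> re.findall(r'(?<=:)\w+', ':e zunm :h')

['e', 'h']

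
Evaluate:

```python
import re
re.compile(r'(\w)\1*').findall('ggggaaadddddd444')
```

The backreference `\1` re-matches whatever the first group consumed, character for character.
Scanning left to right: at [0:4] match 'gggg', group 1 = 'g'; at [4:7] match 'aaa', group 1 = 'a'; at [7:13] match 'dddddd', group 1 = 'd'; at [13:16] match '444', group 1 = '4'.
One capturing group, so `findall` returns just the captured substring from each match — 4 in all.

['g', 'a', 'd', '4']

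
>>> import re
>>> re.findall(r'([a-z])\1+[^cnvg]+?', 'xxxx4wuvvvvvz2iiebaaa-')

['x', 'v', 'i', 'a']

The backreference `\1` re-matches whatever the first group consumed, character for character.
With a single group, `findall` returns only what that group captured — 4 items.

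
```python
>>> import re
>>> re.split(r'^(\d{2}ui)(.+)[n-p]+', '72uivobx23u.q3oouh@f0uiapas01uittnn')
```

['', '72ui', 'vobx23u.q3oouh@f0uiapas01uittn', '']

Pattern: anchored at the start of the string; then exactly 2 of a digit, then the literal 'ui' (captured); then one or more of any character (captured); then one or more of a character in [n-p].
Matches to split on: at [0:35] → '72uivobx23u.q3oouh@f0uiapas01uittnn'.
`re.split` interleaves the captured-group text with the surrounding fragments.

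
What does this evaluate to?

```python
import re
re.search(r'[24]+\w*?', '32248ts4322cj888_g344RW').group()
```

'224'

Lazy quantifiers expand one character at a time until the remainder of the pattern can match.
The match spans [1:4] → '224'.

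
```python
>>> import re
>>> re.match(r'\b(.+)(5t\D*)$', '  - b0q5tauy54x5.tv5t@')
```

`re.match` only tries the pattern at the start of the string.
Here position 0 doesn't satisfy it, so the call returns None.

None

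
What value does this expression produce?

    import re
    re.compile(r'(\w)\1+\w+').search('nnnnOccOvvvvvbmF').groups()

('n',)

After group 1 captures some text, `\1` only succeeds where that same text appears again.
`re.search` tries every starting position until one works.
The match spans [0:16] → 'nnnnOccOvvvvvbmF'.
Captured: group 1 = 'n'.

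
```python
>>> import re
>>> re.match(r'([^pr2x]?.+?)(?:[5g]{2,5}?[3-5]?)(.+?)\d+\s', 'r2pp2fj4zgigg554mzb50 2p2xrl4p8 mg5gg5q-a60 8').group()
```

'r2pp2fj4zgigg554mzb50 '

Pattern: optionally any character except [pr2x], then one or more of any character (lazy) (captured); then 2 to 5 of one of [5g] (lazy), then optionally a character in [3-5] (non-capturing group); then one or more of any character (lazy) (captured); then one or more of a digit, then whitespace.
The `?` after the quantifier makes it lazy — it takes as little as possible before letting the rest of the pattern try.
`re.match` won't scan ahead — the pattern has to work from the very first character.
The match spans [0:22] → 'r2pp2fj4zgigg554mzb50 '.
Captured: group 1 = 'r2pp2fj4zgi', group 2 = '54mzb'.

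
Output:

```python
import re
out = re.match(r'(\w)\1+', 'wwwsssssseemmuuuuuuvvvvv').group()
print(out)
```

www

`\1` has to match the exact text group 1 already captured.
`re.match` only tries the pattern at the start of the string.
The match spans [0:3] → 'www'.
Captured: group 1 = 'w'.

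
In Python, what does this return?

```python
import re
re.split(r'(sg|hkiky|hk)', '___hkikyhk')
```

['___', 'hkiky', '', 'hk', '']

`|` is ordered: at each position the engine commits to the first alternative that works.
Matches to split on: at [3:8] → 'hkiky'; at [8:10] → 'hk'.
The group in the pattern means `split` returns the separators' captures alongside the pieces.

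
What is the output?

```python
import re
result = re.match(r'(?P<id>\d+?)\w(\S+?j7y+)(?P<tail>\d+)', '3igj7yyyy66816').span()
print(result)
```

`re.match` won't scan ahead — the pattern has to work from the very first character.
The match spans [0:14] → '3igj7yyyy66816'.

(0, 14)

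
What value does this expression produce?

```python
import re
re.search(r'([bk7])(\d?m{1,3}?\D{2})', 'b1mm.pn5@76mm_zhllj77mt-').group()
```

'b1mm.'

Because the quantifier is non-greedy, it stops expanding at the earliest point where the rest of the pattern can succeed.
The match spans [0:5] → 'b1mm.'.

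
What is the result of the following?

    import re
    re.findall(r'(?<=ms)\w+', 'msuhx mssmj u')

['uhx', 'smj']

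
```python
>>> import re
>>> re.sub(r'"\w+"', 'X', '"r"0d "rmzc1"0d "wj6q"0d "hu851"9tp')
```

'X0d X0d X0d X9tp'

Matches: at [0:3] → '"r"'; at [6:13] → '"rmzc1"'; at [16:22] → '"wj6q"'; at [25:32] → '"hu851"'.
Every occurrence is swapped for 'X'.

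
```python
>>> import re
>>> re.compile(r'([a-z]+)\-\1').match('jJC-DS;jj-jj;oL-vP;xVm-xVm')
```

`match` is anchored at position 0; if the pattern doesn't fit there, it returns None.
Here the pattern fails at index 0, so the call returns None.

None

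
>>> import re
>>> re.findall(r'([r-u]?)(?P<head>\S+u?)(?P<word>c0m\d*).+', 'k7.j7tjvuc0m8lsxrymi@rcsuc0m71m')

[('', 'k7.j7tjvuc0m8lsxrymi@rcsu', 'c0m71')]

The pattern matches optionally a character in [r-u] (captured); then one or more of a non-whitespace character, then optionally a literal 'u' (captured as 'head'); then the literal 'c0m', then zero or more of a digit (captured as 'word'); then one or more of any character.
3 groups means the one result is a tuple of 3 captured strings — 1 here.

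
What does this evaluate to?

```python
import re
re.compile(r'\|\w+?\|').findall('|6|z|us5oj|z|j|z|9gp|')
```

With no groups in the pattern, `findall` gives back each whole match — 4 here.

['|6|', '|us5oj|', '|j|', '|9gp|']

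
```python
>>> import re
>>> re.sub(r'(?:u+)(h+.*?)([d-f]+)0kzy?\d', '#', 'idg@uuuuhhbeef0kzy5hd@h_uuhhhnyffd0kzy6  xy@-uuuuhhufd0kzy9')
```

This matches one or more of a literal 'u' (non-capturing group); then one or more of the literal 'h', then zero or more of any character (lazy) (captured); then one or more of a character in [d-f] (captured); then a literal '0'; then the literal 'kz', then optionally the literal 'y', then a digit.
A non-greedy quantifier consumes as few characters as it can — just enough that the remainder of the pattern still matches from where it stops; whatever follows it matches normally.
Matches: at [4:19] → 'uuuuhhbeef0kzy5'; at [24:39] → 'uuhhhnyffd0kzy6'; at [45:59] → 'uuuuhhufd0kzy9'.
Each match is replaced by '#'.

'idg@#hd@h_#  xy@-#'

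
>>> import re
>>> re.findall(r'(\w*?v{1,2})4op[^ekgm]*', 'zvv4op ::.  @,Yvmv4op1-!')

['zvv', 'mv']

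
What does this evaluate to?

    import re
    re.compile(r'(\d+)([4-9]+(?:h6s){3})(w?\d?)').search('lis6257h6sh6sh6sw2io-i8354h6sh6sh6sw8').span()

(3, 18)

This matches one or more of a digit (captured); then one or more of a character in [4-9], then the literal 'h6s' repeated 3 times (captured); then optionally a literal 'w', then optionally a digit (captured).
`re.search` scans for the first position where the pattern succeeds.
The match spans [3:18] → '6257h6sh6sh6sw2'.
Captured: group 1 = '625', group 2 = '7h6sh6sh6s', group 3 = 'w2'.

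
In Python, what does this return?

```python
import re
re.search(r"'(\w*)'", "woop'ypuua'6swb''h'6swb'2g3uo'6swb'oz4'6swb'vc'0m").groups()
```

The match spans [4:11] → "'ypuua'".
Captured: group 1 = 'ypuua'.

('ypuua',)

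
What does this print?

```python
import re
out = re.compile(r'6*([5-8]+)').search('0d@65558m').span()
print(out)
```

This matches zero or more of a literal '6'; then one or more of a character in [5-8] (captured).
The match spans [3:8] → '65558'.

(3, 8)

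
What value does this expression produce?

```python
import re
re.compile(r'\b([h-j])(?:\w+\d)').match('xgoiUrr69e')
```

None

This matches a word boundary (`\b`, zero-width); then a character in [h-j] (captured); then one or more of a word character, then a digit (non-capturing group).
With `match`, the pattern is implicitly anchored at the beginning.
Here the pattern fails at index 0, so the call returns None.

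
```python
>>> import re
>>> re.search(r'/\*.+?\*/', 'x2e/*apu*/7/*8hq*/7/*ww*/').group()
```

A non-greedy quantifier consumes as few characters as it can — just enough that the remainder of the pattern still matches from where it stops; whatever follows it matches normally.
`re.search` tries every starting position until one works.
The match spans [3:10] → '/*apu*/'.

'/*apu*/'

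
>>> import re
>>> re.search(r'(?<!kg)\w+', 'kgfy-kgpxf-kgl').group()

A negative assertion filters positions out without eating any characters.
Unlike `match`, `search` isn't anchored — it looks for the pattern anywhere in the string.
The match spans [0:4] → 'kgfy'.

'kgfy'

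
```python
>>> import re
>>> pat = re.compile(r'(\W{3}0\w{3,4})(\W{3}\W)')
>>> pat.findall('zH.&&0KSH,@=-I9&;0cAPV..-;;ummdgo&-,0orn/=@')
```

2 groups means the one result is a tuple of 2 captured strings — 1 here.

[('.&&0KSH', ',@=-')]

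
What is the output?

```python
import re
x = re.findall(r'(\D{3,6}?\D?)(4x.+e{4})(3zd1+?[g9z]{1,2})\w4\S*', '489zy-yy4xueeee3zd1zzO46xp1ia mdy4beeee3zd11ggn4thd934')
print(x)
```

[('zy-yy', '4xueeee3zd1zzO46xp1ia mdy4beeee', '3zd11gg')]

Pattern: 3 to 6 of a non-digit (lazy), then optionally a non-digit (captured); then the literal '4x', then one or more of any character, then exactly 4 of the literal 'e' (captured); then the literal '3zd', then one or more of the literal '1' (lazy), then 1 to 2 of one of [g9z] (captured); then a word character, then a literal '4', then zero or more of a non-whitespace character.
`findall` packs the 3 group values into a tuple for every match.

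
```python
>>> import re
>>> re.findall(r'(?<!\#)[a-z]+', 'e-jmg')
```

['e', 'jmg']

`(?!…)`/`(?<!…)` only lets a position through if the neighbouring text does NOT match; no characters are consumed.
No capturing groups, so `findall` returns the 2 full match strings.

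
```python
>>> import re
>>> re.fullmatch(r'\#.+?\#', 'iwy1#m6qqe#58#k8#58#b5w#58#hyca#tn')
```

None

`re.fullmatch` requires the pattern to consume the entire string.
Here the pattern can't cover the whole string, so the call returns None.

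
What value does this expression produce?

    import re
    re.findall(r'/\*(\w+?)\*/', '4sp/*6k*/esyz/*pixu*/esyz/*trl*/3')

['6k', 'pixu', 'trl']

Matches: at [3:9] match '/*6k*/', group 1 = '6k'; at [13:21] match '/*pixu*/', group 1 = 'pixu'; at [25:32] match '/*trl*/', group 1 = 'trl'.
Because there's exactly one group, `findall` drops the full match and keeps group 1 from each hit.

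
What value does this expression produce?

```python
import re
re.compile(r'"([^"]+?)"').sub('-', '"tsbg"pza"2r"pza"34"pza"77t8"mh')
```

'-pza-pza-pza-mh'

Matches: at [0:6] → '"tsbg"'; at [9:13] → '"2r"'; at [16:20] → '"34"'; at [23:29] → '"77t8"'.
Each match is replaced by '-'.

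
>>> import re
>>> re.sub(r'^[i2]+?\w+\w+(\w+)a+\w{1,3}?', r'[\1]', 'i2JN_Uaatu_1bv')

'[a]u_1bv'

Pattern: anchored at the start of the string; then one or more of one of [i2] (lazy), then one or more of a word character, then one or more of a word character; then one or more of a word character (captured); then one or more of the literal 'a', then 1 to 3 of a word character (lazy).
A non-greedy quantifier consumes as few characters as it can — just enough that the remainder of the pattern still matches from where it stops; whatever follows it matches normally.
Matches: at [0:9] → 'i2JN_Uaat'.
`\1` in the replacement pulls in group 1's text for each match.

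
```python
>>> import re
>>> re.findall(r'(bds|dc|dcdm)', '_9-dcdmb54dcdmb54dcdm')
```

Alternation isn't longest-match — the leftmost alternative that fits at this position is chosen.
One capturing group, so `findall` returns just the captured substring from each match — 3 in all.

['dc', 'dc', 'dc']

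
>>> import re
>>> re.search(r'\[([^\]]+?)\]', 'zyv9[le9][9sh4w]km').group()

'[le9]'

`re.search` tries every starting position until one works.
The match spans [4:9] → '[le9]'.
Captured: group 1 = 'le9'.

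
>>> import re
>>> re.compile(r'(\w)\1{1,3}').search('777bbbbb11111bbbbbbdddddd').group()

'777'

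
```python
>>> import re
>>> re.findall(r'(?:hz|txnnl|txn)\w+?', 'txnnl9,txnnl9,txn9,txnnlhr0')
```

Branches in `(...|...)` are attempted left-to-right; the first branch that allows the whole pattern to succeed is taken.
No capturing groups, so `findall` returns the 4 full match strings.

['txnnl9', 'txnnl9', 'txn9', 'txnnlh']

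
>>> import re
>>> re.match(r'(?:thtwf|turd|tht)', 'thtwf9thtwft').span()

Alternation isn't longest-match — the leftmost alternative that fits at this position is chosen.
`re.match` won't scan ahead — the pattern has to work from the very first character.
The match spans [0:5] → 'thtwf'.

(0, 5)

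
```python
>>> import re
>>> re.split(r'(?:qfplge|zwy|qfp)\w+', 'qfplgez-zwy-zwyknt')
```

['', '-zwy-', '']

`split` removes every match and returns the 3 fragments in between.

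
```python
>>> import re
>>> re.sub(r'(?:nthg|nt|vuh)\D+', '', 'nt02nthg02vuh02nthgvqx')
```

`sub` substitutes '' at each match site.

'nt0202vuh02'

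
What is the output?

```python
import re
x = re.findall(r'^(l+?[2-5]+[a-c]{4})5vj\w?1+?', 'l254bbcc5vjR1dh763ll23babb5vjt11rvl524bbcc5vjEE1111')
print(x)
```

['l254bbcc']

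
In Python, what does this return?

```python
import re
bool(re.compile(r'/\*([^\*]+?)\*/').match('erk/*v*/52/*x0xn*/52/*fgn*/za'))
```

False

`re.match` won't scan ahead — the pattern has to work from the very first character.
Here position 0 doesn't satisfy it, so the call returns None, and `bool(None)` is False.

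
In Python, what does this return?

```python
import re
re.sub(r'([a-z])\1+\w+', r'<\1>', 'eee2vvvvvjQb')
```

`\1` is not a pattern — it's the concrete string captured by group 1, re-applied verbatim.
Matches: at [0:12] → 'eee2vvvvvjQb'.
Each match is replaced using the text its own group 1 captured.

'<e>'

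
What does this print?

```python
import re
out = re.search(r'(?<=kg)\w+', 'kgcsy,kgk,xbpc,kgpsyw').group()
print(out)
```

csy

Lookahead/lookbehind check context without consuming it, so the matched span excludes the asserted characters.
Unlike `match`, `search` isn't anchored — it looks for the pattern anywhere in the string.
The match spans [2:5] → 'csy'.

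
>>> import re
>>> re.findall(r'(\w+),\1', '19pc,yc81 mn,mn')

A backreference is literal: `\1` must see the identical characters the first group matched.
Matches: at [10:15] match 'mn,mn', group 1 = 'mn'.
`findall` collects group 1 from the one match (1 total).

['mn']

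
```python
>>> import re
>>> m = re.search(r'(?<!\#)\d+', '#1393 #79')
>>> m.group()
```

'393'

Because the assertion is negative and zero-width, positions next to the forbidden text are skipped.
The match spans [2:5] → '393'.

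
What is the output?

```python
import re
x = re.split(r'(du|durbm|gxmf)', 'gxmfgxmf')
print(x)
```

`re.split` interleaves the captured-group text with the surrounding fragments.

['', 'gxmf', '', 'gxmf', '']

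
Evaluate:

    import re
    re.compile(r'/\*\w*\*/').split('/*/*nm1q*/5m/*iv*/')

['/*', '5m', '']

Matches to split on: at [2:10] → '/*nm1q*/'; at [12:18] → '/*iv*/'.
Each match becomes a cut point; 3 segments remain.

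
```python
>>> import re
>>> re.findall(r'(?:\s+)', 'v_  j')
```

Pattern: one or more of whitespace (non-capturing group).
Matches: at [2:4] → '  '.
Since nothing is captured, `findall` lists the 1 matched substring directly.

['  ']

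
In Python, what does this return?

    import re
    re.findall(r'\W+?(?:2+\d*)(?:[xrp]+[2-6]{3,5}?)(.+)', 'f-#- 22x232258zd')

The `?` after the quantifier makes it lazy — it takes as little as possible before letting the rest of the pattern try.
One capturing group, so `findall` returns just the captured substring from the one match — 1 in all.

['258zd']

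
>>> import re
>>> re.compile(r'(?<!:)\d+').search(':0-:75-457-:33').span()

A negative assertion filters positions out without eating any characters.
`search` walks the string left to right and returns the first match it finds.
The match spans [5:6] → '5'.

(5, 6)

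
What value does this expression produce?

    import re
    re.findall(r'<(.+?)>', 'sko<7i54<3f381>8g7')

['7i54<3f381']

Scanning left to right: at [3:15] match '<7i54<3f381>', group 1 = '7i54<3f381'.
`findall` collects group 1 from the one match (1 total).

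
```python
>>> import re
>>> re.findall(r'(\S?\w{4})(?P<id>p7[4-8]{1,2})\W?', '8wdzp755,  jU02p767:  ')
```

The pattern matches optionally a non-whitespace character, then exactly 4 of a word character (captured); then the literal 'p7', then 1 to 2 of a character in [4-8] (captured as 'id'); then optionally a non-word character.
Walking the string: at [0:9] match '8wdzp755,', groups = ('8wdz', 'p755'); at [11:20] match 'jU02p767:', groups = ('jU02', 'p767').
With 2 capturing groups, `findall` returns a 2-tuple per match.

[('8wdz', 'p755'), ('jU02', 'p767')]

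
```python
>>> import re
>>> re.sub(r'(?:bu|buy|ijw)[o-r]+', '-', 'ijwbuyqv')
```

'ijw-v'

Every occurrence is swapped for '-'.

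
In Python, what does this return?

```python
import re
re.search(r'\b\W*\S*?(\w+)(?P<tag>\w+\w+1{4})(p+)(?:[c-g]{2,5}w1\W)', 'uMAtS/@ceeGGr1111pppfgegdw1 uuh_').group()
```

This matches a word boundary (`\b`, zero-width); then zero or more of a non-word character, then zero or more of a non-whitespace character (lazy); then one or more of a word character (captured); then one or more of a word character, then one or more of a word character, then exactly 4 of the literal '1' (captured as 'tag'); then one or more of a literal 'p' (captured); then 2 to 5 of a character in [c-g], then the literal 'w1', then a non-word character (non-capturing group).
`re.search` scans for the first position where the pattern succeeds.
The match spans [0:28] → 'uMAtS/@ceeGGr1111pppfgegdw1 '.
Captured: group 1 = 'ceeG', group 2 = 'Gr1111', group 3 = 'ppp'.

'uMAtS/@ceeGGr1111pppfgegdw1 '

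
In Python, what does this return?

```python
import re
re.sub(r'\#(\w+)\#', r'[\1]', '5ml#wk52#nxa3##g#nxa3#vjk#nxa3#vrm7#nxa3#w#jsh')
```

'5ml[wk52]nxa3#[g]nxa3[vjk]nxa3[vrm7]nxa3[w]jsh'

Matches: at [3:9] → '#wk52#'; at [14:17] → '#g#'; at [21:26] → '#vjk#'; at [30:36] → '#vrm7#'; at [40:43] → '#w#'.
`\1` in the replacement pulls in group 1's text for each match.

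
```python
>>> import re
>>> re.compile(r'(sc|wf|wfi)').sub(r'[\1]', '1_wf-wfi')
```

'1_[wf]-[wf]i'

Branches in `(...|...)` are attempted left-to-right; the first branch that allows the whole pattern to succeed is taken.
Matches: at [2:4] → 'wf'; at [5:7] → 'wf'.
The replacement refers to a captured group, so each match is rewritten using its own captured text.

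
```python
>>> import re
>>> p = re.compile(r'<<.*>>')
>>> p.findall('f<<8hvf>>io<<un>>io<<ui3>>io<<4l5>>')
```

['<<8hvf>>io<<un>>io<<ui3>>io<<4l5>>']

No capturing groups, so `findall` returns the 1 full match string.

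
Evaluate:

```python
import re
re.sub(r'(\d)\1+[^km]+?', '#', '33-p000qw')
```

'#p#w'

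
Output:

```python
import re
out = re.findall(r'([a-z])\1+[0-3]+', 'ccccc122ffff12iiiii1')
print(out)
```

['c', 'f', 'i']

The backreference `\1` re-matches whatever the first group consumed, character for character.
Scanning left to right: at [0:8] match 'ccccc122', group 1 = 'c'; at [8:14] match 'ffff12', group 1 = 'f'; at [14:20] match 'iiiii1', group 1 = 'i'.
With a single group, `findall` returns only what that group captured — 3 items.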